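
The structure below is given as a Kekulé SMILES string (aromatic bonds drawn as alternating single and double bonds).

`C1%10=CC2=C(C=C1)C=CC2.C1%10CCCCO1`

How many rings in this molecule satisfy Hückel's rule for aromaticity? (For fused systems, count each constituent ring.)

1

The SMILES encodes a six-membered carbon ring with three alternating C=C double bonds, fused to a five-membered carbon ring containing one C=C double bond and one sp³ carbon; a six-membered saturated ring of five carbons and one oxygen.
The 6-membered ring is planar and fully conjugated; 3 ring double bonds give 6 π electrons. That satisfies 4n+2 with n=1, so it is aromatic (benzene ring).
The 5-membered ring has one sp³ carbon, so it is not fully conjugated — not aromatic (cyclopentene ring).
The 6-membered ring with one oxygen has only sp³ atoms, so it is not fully conjugated — not aromatic (tetrahydropyran).
1 of the 3 rings is aromatic. Total: 1.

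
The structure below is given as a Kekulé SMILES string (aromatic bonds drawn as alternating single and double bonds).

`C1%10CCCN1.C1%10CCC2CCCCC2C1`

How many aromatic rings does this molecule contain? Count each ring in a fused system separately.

0

The SMILES encodes a five-membered saturated ring of four carbons and one N–H nitrogen; two fused six-membered saturated carbon rings.
The 5-membered ring with one N–H has only sp³ atoms, so it is not fully conjugated — not aromatic (pyrrolidine).
The 6-membered ring has only sp³ atoms, so it is not fully conjugated — not aromatic (cyclohexane ring).
The second 6-membered ring has only sp³ atoms, so it is not fully conjugated — not aromatic (cyclohexane ring).
None of the rings are aromatic. Total: 0.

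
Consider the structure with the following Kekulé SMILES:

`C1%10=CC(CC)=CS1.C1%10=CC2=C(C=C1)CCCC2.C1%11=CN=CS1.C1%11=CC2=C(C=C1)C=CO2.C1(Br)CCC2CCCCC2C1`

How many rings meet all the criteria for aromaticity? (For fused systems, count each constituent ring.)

5

The SMILES encodes a five-membered ring of four carbons and one sulfur, with two C=C double bonds; a six-membered carbon ring with three alternating C=C double bonds, fused to a saturated six-membered carbon ring; a five-membered ring with a sulfur at position 1 and a nitrogen at position 3 (in a C=N bond), with two double bonds; a six-membered carbon ring with three alternating C=C double bonds, fused to a five-membered ring containing one oxygen and two C=C double bonds; two fused six-membered saturated carbon rings.
The 5-membered ring with one sulfur is fully conjugated (every ring atom contributes a p orbital); 2 ring double bonds (4 π electrons) plus a heteroatom lone pair (2) give 6 π electrons. 6 = 4(1)+2, so it is aromatic (thiophene).
The 6-membered ring is fully conjugated (every ring atom contributes a p orbital); 3 ring double bonds give 6 π electrons. That satisfies 4n+2 with n=1, so it is aromatic (benzene ring).
The second 6-membered ring has four sp³ carbons, so it is not fully conjugated — not aromatic (cyclohexane ring).
The 5-membered ring with one sulfur and one =N– is fully conjugated (every ring atom contributes a p orbital); 2 ring double bonds (4 π electrons) plus a heteroatom lone pair (2) give 6 π electrons. That satisfies 4n+2 with n=1, so it is aromatic (thiazole).
The fused 6/5-membered bicyclic (with one oxygen) is a single π system with 9 sp² atoms and 10 π electrons from ring double bonds plus a heteroatom lone pair. 10 = 4(2)+2, so the system is aromatic and both rings count as aromatic (benzofuran).
The third 6-membered ring has only sp³ atoms, so it is not fully conjugated — not aromatic (cyclohexane ring).
The fourth 6-membered ring has only sp³ atoms, so it is not fully conjugated — not aromatic (cyclohexane ring).
5 of the 8 rings are aromatic. Total: 5.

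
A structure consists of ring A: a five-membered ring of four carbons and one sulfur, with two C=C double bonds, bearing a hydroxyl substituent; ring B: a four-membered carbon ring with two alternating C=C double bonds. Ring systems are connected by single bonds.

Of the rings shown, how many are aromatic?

1

Ring A is planar and fully conjugated; 2 ring double bonds (4 π electrons) plus a heteroatom lone pair (2) give 6 π electrons. 6 = 4(1)+2, so ring A is aromatic (thiophene).
Ring B has only sp² ring atoms; a planar conformation would have a fully conjugated π system of 4 electrons. But 4 = 4(1), which is 4n not 4n+2, so ring B is not aromatic (cyclobutadiene) — cyclobutadiene is antiaromatic and distorts to a rectangle.
Aromatic: A. Total: 1.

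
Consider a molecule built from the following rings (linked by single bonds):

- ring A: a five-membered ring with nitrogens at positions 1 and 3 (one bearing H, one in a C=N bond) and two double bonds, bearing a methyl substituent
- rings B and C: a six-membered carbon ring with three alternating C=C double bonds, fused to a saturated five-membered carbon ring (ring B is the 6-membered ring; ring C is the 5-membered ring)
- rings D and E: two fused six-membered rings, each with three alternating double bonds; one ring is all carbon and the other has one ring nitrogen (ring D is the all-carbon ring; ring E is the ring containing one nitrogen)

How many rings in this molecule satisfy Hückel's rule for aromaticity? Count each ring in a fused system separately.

4

Ring A is fully conjugated (every ring atom contributes a p orbital); 2 ring double bonds (4 π electrons) plus a heteroatom lone pair (2) give 6 π electrons. That satisfies 4n+2 with n=1, so ring A is aromatic (imidazole).
Ring B has a continuous p-orbital overlap around the ring; 3 ring double bonds give 6 π electrons. 6 = 4(1)+2, so ring B is aromatic (benzene ring).
Ring C has three sp³ carbons, so it is not fully conjugated — not aromatic (cyclopentane ring).
Rings D and E form a fused bicyclic system (with one nitrogen) with 10 sp² atoms and 10 π electrons from ring double bonds. 10 = 4(2)+2, so the system is aromatic and both rings count as aromatic (quinoline).
Aromatic: A, B, D, E. Total: 4.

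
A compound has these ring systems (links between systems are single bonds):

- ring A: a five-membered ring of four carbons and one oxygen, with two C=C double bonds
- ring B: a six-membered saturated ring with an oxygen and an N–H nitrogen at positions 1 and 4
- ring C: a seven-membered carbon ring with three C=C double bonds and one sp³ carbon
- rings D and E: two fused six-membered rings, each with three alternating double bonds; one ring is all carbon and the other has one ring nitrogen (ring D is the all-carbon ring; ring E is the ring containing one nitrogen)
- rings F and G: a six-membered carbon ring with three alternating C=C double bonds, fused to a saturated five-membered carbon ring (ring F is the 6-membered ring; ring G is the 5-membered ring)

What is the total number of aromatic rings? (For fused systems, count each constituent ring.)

4

Ring A has a continuous p-orbital overlap around the ring; 2 ring double bonds (4 π electrons) plus a heteroatom lone pair (2) give 6 π electrons. Since 6 = 4n+2 (n=1), ring A is aromatic (furan).
Ring B has only sp³ atoms, so it is not fully conjugated — not aromatic (morpholine).
Ring C has one sp³ carbon, so it is not fully conjugated — not aromatic (cycloheptatriene).
Rings D and E form a fused bicyclic system (with one nitrogen) with 10 sp² atoms and 10 π electrons from ring double bonds. 10 = 4(2)+2, so the system is aromatic and both rings count as aromatic (quinoline).
Ring F has a continuous p-orbital overlap around the ring; 3 ring double bonds give 6 π electrons. 6 = 4(1)+2, so ring F is aromatic (benzene ring).
Ring G has three sp³ carbons, so it is not fully conjugated — not aromatic (cyclopentane ring).
Aromatic: A, D, E, F. Total: 4.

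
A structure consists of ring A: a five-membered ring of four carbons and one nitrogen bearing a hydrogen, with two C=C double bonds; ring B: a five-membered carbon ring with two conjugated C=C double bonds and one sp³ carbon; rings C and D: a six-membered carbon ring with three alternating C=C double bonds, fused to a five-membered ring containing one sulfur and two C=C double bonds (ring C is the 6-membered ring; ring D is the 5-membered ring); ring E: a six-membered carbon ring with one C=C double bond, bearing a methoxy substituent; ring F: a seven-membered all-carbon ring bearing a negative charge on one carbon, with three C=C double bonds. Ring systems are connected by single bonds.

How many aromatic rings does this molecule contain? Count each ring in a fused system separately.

Ring A is fully conjugated (every ring atom contributes a p orbital); 2 ring double bonds (4 π electrons) plus a heteroatom lone pair (2) give 6 π electrons. Since 6 = 4n+2 (n=1), ring A is aromatic (pyrrole).
Ring B has one sp³ carbon, so it is not fully conjugated — not aromatic (cyclopentadiene).
Rings C and D form a fused bicyclic system (with one sulfur) with 9 sp² atoms and 10 π electrons from ring double bonds plus a heteroatom lone pair. 10 = 4(2)+2, so the system is aromatic and both rings count as aromatic (benzothiophene).
Ring E has four sp³ carbons, so it is not fully conjugated — not aromatic (cyclohexene).
Ring F has only sp² ring atoms; a planar conformation would have a fully conjugated π system of 8 electrons. But 8 = 4(2), which is 4n not 4n+2, so ring F is not aromatic (cycloheptatrienyl anion).
Aromatic: A, C, D. Total: 3.

3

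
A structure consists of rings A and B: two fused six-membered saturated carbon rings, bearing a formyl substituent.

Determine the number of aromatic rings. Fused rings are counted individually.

0

Ring A has only sp³ atoms, so it is not fully conjugated — not aromatic (cyclohexane ring).
Ring B has only sp³ atoms, so it is not fully conjugated — not aromatic (cyclohexane ring).
No ring is aromatic. Total: 0.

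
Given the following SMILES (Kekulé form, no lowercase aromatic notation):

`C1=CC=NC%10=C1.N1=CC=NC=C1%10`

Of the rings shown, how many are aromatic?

The SMILES encodes a six-membered ring of five carbons and one nitrogen with three alternating double bonds; a six-membered ring with nitrogens at positions 1 and 4 and three alternating double bonds.
The 6-membered ring with one nitrogen has a continuous p-orbital overlap around the ring; 3 ring double bonds give 6 π electrons. 6 = 4(1)+2, so it is aromatic (pyridine).
The 6-membered ring with two nitrogens (1,4) has a continuous p-orbital overlap around the ring; 3 ring double bonds give 6 π electrons. 6 = 4(1)+2, so it is aromatic (pyrazine).
2 of the 2 rings are aromatic. Total: 2.

2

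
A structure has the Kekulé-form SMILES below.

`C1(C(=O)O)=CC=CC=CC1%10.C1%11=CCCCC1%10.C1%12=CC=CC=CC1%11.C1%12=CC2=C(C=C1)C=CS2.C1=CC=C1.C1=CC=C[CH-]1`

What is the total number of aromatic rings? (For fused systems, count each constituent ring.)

The SMILES encodes a seven-membered carbon ring with three C=C double bonds and one sp³ carbon; a six-membered carbon ring with one C=C double bond; a seven-membered carbon ring with three C=C double bonds and one sp³ carbon; a six-membered carbon ring with three alternating C=C double bonds, fused to a five-membered ring containing one sulfur and two C=C double bonds; a four-membered carbon ring with two alternating C=C double bonds; a five-membered all-carbon ring bearing a negative charge on one carbon, with two C=C double bonds.
The 7-membered ring has one sp³ carbon, so it is not fully conjugated — not aromatic (cycloheptatriene).
The 6-membered ring has four sp³ carbons, so it is not fully conjugated — not aromatic (cyclohexene).
The second 7-membered ring has one sp³ carbon, so it is not fully conjugated — not aromatic (cycloheptatriene).
The fused 6/5-membered bicyclic (with one sulfur) is a single π system with 9 sp² atoms and 10 π electrons from ring double bonds plus a heteroatom lone pair. 10 = 4(2)+2, so the system is aromatic and both rings count as aromatic (benzothiophene).
The 4-membered ring has only sp² ring atoms; a planar conformation would have a fully conjugated π system of 4 electrons. But 4 = 4(1), which is 4n not 4n+2, so it is not aromatic (cyclobutadiene) — cyclobutadiene is antiaromatic and distorts to a rectangle.
The 5-membered ring is fully conjugated (every ring atom contributes a p orbital); 2 ring double bonds (4 π electrons) plus the carbanion lone pair (2) give 6 π electrons. Since 6 = 4n+2 (n=1), it is aromatic (cyclopentadienyl anion).
3 of the 7 rings are aromatic. Total: 3.

3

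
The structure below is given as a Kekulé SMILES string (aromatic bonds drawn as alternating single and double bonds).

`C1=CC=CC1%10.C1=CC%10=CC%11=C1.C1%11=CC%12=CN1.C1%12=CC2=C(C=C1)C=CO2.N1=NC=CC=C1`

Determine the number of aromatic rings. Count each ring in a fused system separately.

The SMILES encodes a five-membered carbon ring with two conjugated C=C double bonds and one sp³ carbon; a six-membered carbon ring with three alternating C=C double bonds; a five-membered ring of four carbons and one nitrogen bearing a hydrogen, with two C=C double bonds; a six-membered carbon ring with three alternating C=C double bonds, fused to a five-membered ring containing one oxygen and two C=C double bonds; a six-membered ring with two adjacent nitrogens and three alternating double bonds.
The 5-membered ring has one sp³ carbon, so it is not fully conjugated — not aromatic (cyclopentadiene).
The 6-membered ring is planar and fully conjugated; 3 ring double bonds give 6 π electrons. 6 = 4(1)+2, so it is aromatic (benzene).
The 5-membered ring with one N–H is planar and fully conjugated; 2 ring double bonds (4 π electrons) plus a heteroatom lone pair (2) give 6 π electrons. That satisfies 4n+2 with n=1, so it is aromatic (pyrrole).
The fused 6/5-membered bicyclic (with one oxygen) is a single π system with 9 sp² atoms and 10 π electrons from ring double bonds plus a heteroatom lone pair. 10 = 4(2)+2, so the system is aromatic and both rings count as aromatic (benzofuran).
The 6-membered ring with two nitrogens (1,2) is planar and fully conjugated; 3 ring double bonds give 6 π electrons. 6 = 4(1)+2, so it is aromatic (pyridazine).
5 of the 6 rings are aromatic. Total: 5.

5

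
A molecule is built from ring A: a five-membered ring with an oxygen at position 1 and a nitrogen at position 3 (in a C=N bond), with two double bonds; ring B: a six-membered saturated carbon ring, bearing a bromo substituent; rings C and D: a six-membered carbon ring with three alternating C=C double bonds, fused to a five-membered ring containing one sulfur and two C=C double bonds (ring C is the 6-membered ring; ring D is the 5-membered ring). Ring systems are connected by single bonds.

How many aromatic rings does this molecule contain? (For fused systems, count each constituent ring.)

3

Ring A has a continuous p-orbital overlap around the ring; 2 ring double bonds (4 π electrons) plus a heteroatom lone pair (2) give 6 π electrons. That satisfies 4n+2 with n=1, so ring A is aromatic (oxazole).
Ring B has only sp³ atoms, so it is not fully conjugated — not aromatic (cyclohexane).
Rings C and D form a fused bicyclic system (with one sulfur) with 9 sp² atoms and 10 π electrons from ring double bonds plus a heteroatom lone pair. 10 = 4(2)+2, so the system is aromatic and both rings count as aromatic (benzothiophene).
Aromatic: A, C, D. Total: 3.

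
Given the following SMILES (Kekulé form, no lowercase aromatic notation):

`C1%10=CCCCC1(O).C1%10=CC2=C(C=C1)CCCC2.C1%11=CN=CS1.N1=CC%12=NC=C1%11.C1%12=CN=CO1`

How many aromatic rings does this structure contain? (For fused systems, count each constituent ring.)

The SMILES encodes a six-membered carbon ring with one C=C double bond; a six-membered carbon ring with three alternating C=C double bonds, fused to a saturated six-membered carbon ring; a five-membered ring with a sulfur at position 1 and a nitrogen at position 3 (in a C=N bond), with two double bonds; a six-membered ring with nitrogens at positions 1 and 4 and three alternating double bonds; a five-membered ring with an oxygen at position 1 and a nitrogen at position 3 (in a C=N bond), with two double bonds.
The 6-membered ring has four sp³ carbons, so it is not fully conjugated — not aromatic (cyclohexene).
The second 6-membered ring is fully conjugated (every ring atom contributes a p orbital); 3 ring double bonds give 6 π electrons. That satisfies 4n+2 with n=1, so it is aromatic (benzene ring).
The third 6-membered ring has four sp³ carbons, so it is not fully conjugated — not aromatic (cyclohexane ring).
The 5-membered ring with one sulfur and one =N– is fully conjugated (every ring atom contributes a p orbital); 2 ring double bonds (4 π electrons) plus a heteroatom lone pair (2) give 6 π electrons. That satisfies 4n+2 with n=1, so it is aromatic (thiazole).
The 6-membered ring with two nitrogens (1,4) is fully conjugated (every ring atom contributes a p orbital); 3 ring double bonds give 6 π electrons. 6 = 4(1)+2, so it is aromatic (pyrazine).
The 5-membered ring with one oxygen and one =N– has a continuous p-orbital overlap around the ring; 2 ring double bonds (4 π electrons) plus a heteroatom lone pair (2) give 6 π electrons. 6 = 4(1)+2, so it is aromatic (oxazole).
4 of the 6 rings are aromatic. Total: 4.

4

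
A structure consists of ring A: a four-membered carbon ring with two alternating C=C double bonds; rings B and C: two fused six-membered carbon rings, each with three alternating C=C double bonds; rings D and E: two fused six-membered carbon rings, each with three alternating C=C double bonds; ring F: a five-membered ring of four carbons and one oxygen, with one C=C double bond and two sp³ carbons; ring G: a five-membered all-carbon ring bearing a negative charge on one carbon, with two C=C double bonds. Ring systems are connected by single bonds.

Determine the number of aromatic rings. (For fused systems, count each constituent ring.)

Ring A has only sp² ring atoms; a planar conformation would have a fully conjugated π system of 4 electrons. But 4 = 4(1), which is 4n not 4n+2, so ring A is not aromatic (cyclobutadiene) — cyclobutadiene is antiaromatic and distorts to a rectangle.
Rings B and C form a fused bicyclic system with 10 sp² atoms and 10 π electrons from ring double bonds. 10 = 4(2)+2, so the system is aromatic and both rings count as aromatic (naphthalene).
Rings D and E form a fused bicyclic system with 10 sp² atoms and 10 π electrons from ring double bonds. 10 = 4(2)+2, so the system is aromatic and both rings count as aromatic (naphthalene).
Ring F has two sp³ carbons, so it is not fully conjugated — not aromatic (2,3-dihydrofuran).
Ring G is planar and fully conjugated; 2 ring double bonds (4 π electrons) plus the carbanion lone pair (2) give 6 π electrons. Since 6 = 4n+2 (n=1), ring G is aromatic (cyclopentadienyl anion).
Aromatic: B, C, D, E, G. Total: 5.

5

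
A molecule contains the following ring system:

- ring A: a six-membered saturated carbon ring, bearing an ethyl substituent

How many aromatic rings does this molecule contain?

0

Ring A has only sp³ atoms, so it is not fully conjugated — not aromatic (cyclohexane).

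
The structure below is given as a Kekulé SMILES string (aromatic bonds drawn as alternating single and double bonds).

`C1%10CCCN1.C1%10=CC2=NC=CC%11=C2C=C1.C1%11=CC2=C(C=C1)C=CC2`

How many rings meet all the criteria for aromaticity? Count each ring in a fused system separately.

The SMILES encodes a five-membered saturated ring of four carbons and one N–H nitrogen; two fused six-membered rings, each with three alternating double bonds; one ring is all carbon and the other has one ring nitrogen; a six-membered carbon ring with three alternating C=C double bonds, fused to a five-membered carbon ring containing one C=C double bond and one sp³ carbon.
The 5-membered ring with one N–H has only sp³ atoms, so it is not fully conjugated — not aromatic (pyrrolidine).
The fused 6/6-membered bicyclic (with one nitrogen) is a single π system with 10 sp² atoms and 10 π electrons from ring double bonds. 10 = 4(2)+2, so the system is aromatic and both rings count as aromatic (quinoline).
The 6-membered ring is planar and fully conjugated; 3 ring double bonds give 6 π electrons. 6 = 4(1)+2, so it is aromatic (benzene ring).
The 5-membered ring has one sp³ carbon, so it is not fully conjugated — not aromatic (cyclopentene ring).
3 of the 5 rings are aromatic. Total: 3.

3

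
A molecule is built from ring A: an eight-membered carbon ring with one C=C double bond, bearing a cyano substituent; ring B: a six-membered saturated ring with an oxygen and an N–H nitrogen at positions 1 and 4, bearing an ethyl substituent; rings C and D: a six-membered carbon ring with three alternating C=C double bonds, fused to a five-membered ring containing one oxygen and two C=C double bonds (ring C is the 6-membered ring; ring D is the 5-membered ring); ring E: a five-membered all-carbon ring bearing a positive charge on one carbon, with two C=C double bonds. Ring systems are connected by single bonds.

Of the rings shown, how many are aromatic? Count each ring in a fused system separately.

2

Ring A has six sp³ carbons, so it is not fully conjugated — not aromatic (cyclooctene).
Ring B has only sp³ atoms, so it is not fully conjugated — not aromatic (morpholine).
Rings C and D form a fused bicyclic system (with one oxygen) with 9 sp² atoms and 10 π electrons from ring double bonds plus a heteroatom lone pair. 10 = 4(2)+2, so the system is aromatic and both rings count as aromatic (benzofuran).
Ring E has only sp² ring atoms; a planar conformation would have a fully conjugated π system of 4 electrons. But 4 = 4(1), which is 4n not 4n+2, so ring E is not aromatic (cyclopentadienyl cation).
Aromatic: C, D. Total: 2.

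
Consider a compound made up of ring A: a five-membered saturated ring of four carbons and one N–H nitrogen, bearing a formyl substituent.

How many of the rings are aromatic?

0

Ring A has only sp³ atoms, so it is not fully conjugated — not aromatic (pyrrolidine).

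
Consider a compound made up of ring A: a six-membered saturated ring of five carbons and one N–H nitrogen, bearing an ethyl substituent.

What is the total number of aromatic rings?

Ring A has only sp³ atoms, so it is not fully conjugated — not aromatic (piperidine).

0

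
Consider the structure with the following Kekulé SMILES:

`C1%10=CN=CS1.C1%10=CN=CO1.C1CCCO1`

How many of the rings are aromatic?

The SMILES encodes a five-membered ring with a sulfur at position 1 and a nitrogen at position 3 (in a C=N bond), with two double bonds; a five-membered ring with an oxygen at position 1 and a nitrogen at position 3 (in a C=N bond), with two double bonds; a five-membered saturated ring of four carbons and one oxygen.
The 5-membered ring with one sulfur and one =N– is fully conjugated (every ring atom contributes a p orbital); 2 ring double bonds (4 π electrons) plus a heteroatom lone pair (2) give 6 π electrons. 6 = 4(1)+2, so it is aromatic (thiazole).
The 5-membered ring with one oxygen and one =N– is fully conjugated (every ring atom contributes a p orbital); 2 ring double bonds (4 π electrons) plus a heteroatom lone pair (2) give 6 π electrons. 6 = 4(1)+2, so it is aromatic (oxazole).
The 5-membered ring with one oxygen has only sp³ atoms, so it is not fully conjugated — not aromatic (tetrahydrofuran).
2 of the 3 rings are aromatic. Total: 2.

2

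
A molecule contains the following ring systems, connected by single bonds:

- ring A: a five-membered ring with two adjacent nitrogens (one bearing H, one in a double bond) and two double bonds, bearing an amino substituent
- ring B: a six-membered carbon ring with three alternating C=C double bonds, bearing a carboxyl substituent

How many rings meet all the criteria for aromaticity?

2

Ring A is fully conjugated (every ring atom contributes a p orbital); 2 ring double bonds (4 π electrons) plus a heteroatom lone pair (2) give 6 π electrons. Since 6 = 4n+2 (n=1), ring A is aromatic (pyrazole).
Ring B is fully conjugated (every ring atom contributes a p orbital); 3 ring double bonds give 6 π electrons. 6 = 4(1)+2, so ring B is aromatic (benzene).
Aromatic: A, B. Total: 2.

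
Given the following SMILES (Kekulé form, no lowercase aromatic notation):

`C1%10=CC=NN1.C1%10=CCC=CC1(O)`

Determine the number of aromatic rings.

1

The SMILES encodes a five-membered ring with two adjacent nitrogens (one bearing H, one in a double bond) and two double bonds; a six-membered carbon ring with two isolated C=C double bonds and two sp³ carbons.
The 5-membered ring with two adjacent nitrogens (one N–H, one =N–) has a continuous p-orbital overlap around the ring; 2 ring double bonds (4 π electrons) plus a heteroatom lone pair (2) give 6 π electrons. 6 = 4(1)+2, so it is aromatic (pyrazole).
The 6-membered ring has two sp³ carbons, so it is not fully conjugated — not aromatic (1,4-cyclohexadiene).
1 of the 2 rings is aromatic. Total: 1.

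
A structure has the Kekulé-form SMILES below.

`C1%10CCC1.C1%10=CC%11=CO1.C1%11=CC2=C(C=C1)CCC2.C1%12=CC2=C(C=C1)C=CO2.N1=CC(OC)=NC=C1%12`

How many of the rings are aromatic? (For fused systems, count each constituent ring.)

5

The SMILES encodes a four-membered saturated carbon ring; a five-membered ring of four carbons and one oxygen, with two C=C double bonds; a six-membered carbon ring with three alternating C=C double bonds, fused to a saturated five-membered carbon ring; a six-membered carbon ring with three alternating C=C double bonds, fused to a five-membered ring containing one oxygen and two C=C double bonds; a six-membered ring with nitrogens at positions 1 and 4 and three alternating double bonds.
The 4-membered ring has only sp³ atoms, so it is not fully conjugated — not aromatic (cyclobutane).
The 5-membered ring with one oxygen is planar and fully conjugated; 2 ring double bonds (4 π electrons) plus a heteroatom lone pair (2) give 6 π electrons. Since 6 = 4n+2 (n=1), it is aromatic (furan).
The 6-membered ring is fully conjugated (every ring atom contributes a p orbital); 3 ring double bonds give 6 π electrons. 6 = 4(1)+2, so it is aromatic (benzene ring).
The 5-membered ring has three sp³ carbons, so it is not fully conjugated — not aromatic (cyclopentane ring).
The fused 6/5-membered bicyclic (with one oxygen) is a single π system with 9 sp² atoms and 10 π electrons from ring double bonds plus a heteroatom lone pair. 10 = 4(2)+2, so the system is aromatic and both rings count as aromatic (benzofuran).
The 6-membered ring with two nitrogens (1,4) is planar and fully conjugated; 3 ring double bonds give 6 π electrons. That satisfies 4n+2 with n=1, so it is aromatic (pyrazine).
5 of the 7 rings are aromatic. Total: 5.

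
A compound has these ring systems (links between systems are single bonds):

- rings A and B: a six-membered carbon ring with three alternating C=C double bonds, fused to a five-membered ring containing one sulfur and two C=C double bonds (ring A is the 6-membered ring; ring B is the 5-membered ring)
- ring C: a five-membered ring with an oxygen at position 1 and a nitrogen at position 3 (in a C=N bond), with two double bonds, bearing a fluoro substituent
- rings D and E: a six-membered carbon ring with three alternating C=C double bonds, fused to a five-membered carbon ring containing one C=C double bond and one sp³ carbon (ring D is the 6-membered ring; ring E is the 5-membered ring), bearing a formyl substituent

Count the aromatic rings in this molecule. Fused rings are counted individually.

4

Rings A and B form a fused bicyclic system (with one sulfur) with 9 sp² atoms and 10 π electrons from ring double bonds plus a heteroatom lone pair. 10 = 4(2)+2, so the system is aromatic and both rings count as aromatic (benzothiophene).
Ring C is fully conjugated (every ring atom contributes a p orbital); 2 ring double bonds (4 π electrons) plus a heteroatom lone pair (2) give 6 π electrons. Since 6 = 4n+2 (n=1), ring C is aromatic (oxazole).
Ring D is fully conjugated (every ring atom contributes a p orbital); 3 ring double bonds give 6 π electrons. 6 = 4(1)+2, so ring D is aromatic (benzene ring).
Ring E has one sp³ carbon, so it is not fully conjugated — not aromatic (cyclopentene ring).
Aromatic: A, B, C, D. Total: 4.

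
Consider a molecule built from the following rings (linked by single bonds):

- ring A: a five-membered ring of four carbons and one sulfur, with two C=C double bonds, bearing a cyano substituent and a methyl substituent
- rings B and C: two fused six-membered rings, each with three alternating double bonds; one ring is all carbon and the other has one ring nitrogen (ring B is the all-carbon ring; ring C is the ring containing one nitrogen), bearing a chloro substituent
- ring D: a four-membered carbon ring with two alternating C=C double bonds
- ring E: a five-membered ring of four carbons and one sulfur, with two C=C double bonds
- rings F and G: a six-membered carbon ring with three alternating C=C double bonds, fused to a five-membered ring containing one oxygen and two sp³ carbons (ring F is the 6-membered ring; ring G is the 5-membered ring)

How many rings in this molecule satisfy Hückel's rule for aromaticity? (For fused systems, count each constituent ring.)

Ring A has a continuous p-orbital overlap around the ring; 2 ring double bonds (4 π electrons) plus a heteroatom lone pair (2) give 6 π electrons. Since 6 = 4n+2 (n=1), ring A is aromatic (thiophene).
Rings B and C form a fused bicyclic system (with one nitrogen) with 10 sp² atoms and 10 π electrons from ring double bonds. 10 = 4(2)+2, so the system is aromatic and both rings count as aromatic (quinoline).
Ring D has only sp² ring atoms; a planar conformation would have a fully conjugated π system of 4 electrons. But 4 = 4(1), which is 4n not 4n+2, so ring D is not aromatic (cyclobutadiene) — cyclobutadiene is antiaromatic and distorts to a rectangle.
Ring E has a continuous p-orbital overlap around the ring; 2 ring double bonds (4 π electrons) plus a heteroatom lone pair (2) give 6 π electrons. Since 6 = 4n+2 (n=1), ring E is aromatic (thiophene).
Ring F is fully conjugated (every ring atom contributes a p orbital); 3 ring double bonds give 6 π electrons. That satisfies 4n+2 with n=1, so ring F is aromatic (benzene ring).
Ring G has two sp³ carbons, so it is not fully conjugated — not aromatic (oxolane ring).
Aromatic: A, B, C, E, F. Total: 5.

5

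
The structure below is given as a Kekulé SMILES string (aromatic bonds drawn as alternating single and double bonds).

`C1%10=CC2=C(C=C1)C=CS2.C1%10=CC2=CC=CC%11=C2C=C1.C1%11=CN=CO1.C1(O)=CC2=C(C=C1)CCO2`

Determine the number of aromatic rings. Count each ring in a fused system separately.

6

The SMILES encodes a six-membered carbon ring with three alternating C=C double bonds, fused to a five-membered ring containing one sulfur and two C=C double bonds; two fused six-membered carbon rings, each with three alternating C=C double bonds; a five-membered ring with an oxygen at position 1 and a nitrogen at position 3 (in a C=N bond), with two double bonds; a six-membered carbon ring with three alternating C=C double bonds, fused to a five-membered ring containing one oxygen and two sp³ carbons.
The fused 6/5-membered bicyclic (with one sulfur) is a single π system with 9 sp² atoms and 10 π electrons from ring double bonds plus a heteroatom lone pair. 10 = 4(2)+2, so the system is aromatic and both rings count as aromatic (benzothiophene).
The fused 6/6-membered bicyclic is a single π system with 10 sp² atoms and 10 π electrons from ring double bonds. 10 = 4(2)+2, so the system is aromatic and both rings count as aromatic (naphthalene).
The 5-membered ring with one oxygen and one =N– is planar and fully conjugated; 2 ring double bonds (4 π electrons) plus a heteroatom lone pair (2) give 6 π electrons. That satisfies 4n+2 with n=1, so it is aromatic (oxazole).
The 6-membered ring has a continuous p-orbital overlap around the ring; 3 ring double bonds give 6 π electrons. Since 6 = 4n+2 (n=1), it is aromatic (benzene ring).
The 5-membered ring with one oxygen has two sp³ carbons, so it is not fully conjugated — not aromatic (oxolane ring).
6 of the 7 rings are aromatic. Total: 6.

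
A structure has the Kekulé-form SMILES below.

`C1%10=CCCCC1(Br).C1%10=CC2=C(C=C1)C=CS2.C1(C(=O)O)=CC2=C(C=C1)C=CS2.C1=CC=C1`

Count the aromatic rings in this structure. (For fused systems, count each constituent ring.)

The SMILES encodes a six-membered carbon ring with one C=C double bond; a six-membered carbon ring with three alternating C=C double bonds, fused to a five-membered ring containing one sulfur and two C=C double bonds; a six-membered carbon ring with three alternating C=C double bonds, fused to a five-membered ring containing one sulfur and two C=C double bonds; a four-membered carbon ring with two alternating C=C double bonds.
The 6-membered ring has four sp³ carbons, so it is not fully conjugated — not aromatic (cyclohexene).
The fused 6/5-membered bicyclic (with one sulfur) is a single π system with 9 sp² atoms and 10 π electrons from ring double bonds plus a heteroatom lone pair. 10 = 4(2)+2, so the system is aromatic and both rings count as aromatic (benzothiophene).
The fused 6/5-membered bicyclic (with one sulfur) is a single π system with 9 sp² atoms and 10 π electrons from ring double bonds plus a heteroatom lone pair. 10 = 4(2)+2, so the system is aromatic and both rings count as aromatic (benzothiophene).
The 4-membered ring has only sp² ring atoms; a planar conformation would have a fully conjugated π system of 4 electrons. But 4 = 4(1), which is 4n not 4n+2, so it is not aromatic (cyclobutadiene) — cyclobutadiene is antiaromatic and distorts to a rectangle.
4 of the 6 rings are aromatic. Total: 4.

4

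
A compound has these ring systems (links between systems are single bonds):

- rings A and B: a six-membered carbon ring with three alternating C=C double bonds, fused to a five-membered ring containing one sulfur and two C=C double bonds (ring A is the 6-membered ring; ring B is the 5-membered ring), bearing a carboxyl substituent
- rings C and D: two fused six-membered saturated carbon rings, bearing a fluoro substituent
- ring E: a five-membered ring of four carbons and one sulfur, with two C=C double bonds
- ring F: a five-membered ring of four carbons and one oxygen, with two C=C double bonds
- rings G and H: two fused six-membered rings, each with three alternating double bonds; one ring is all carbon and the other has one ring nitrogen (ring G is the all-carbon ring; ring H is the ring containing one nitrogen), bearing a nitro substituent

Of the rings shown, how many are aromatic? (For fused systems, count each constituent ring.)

Rings A and B form a fused bicyclic system (with one sulfur) with 9 sp² atoms and 10 π electrons from ring double bonds plus a heteroatom lone pair. 10 = 4(2)+2, so the system is aromatic and both rings count as aromatic (benzothiophene).
Ring C has only sp³ atoms, so it is not fully conjugated — not aromatic (cyclohexane ring).
Ring D has only sp³ atoms, so it is not fully conjugated — not aromatic (cyclohexane ring).
Ring E is planar and fully conjugated; 2 ring double bonds (4 π electrons) plus a heteroatom lone pair (2) give 6 π electrons. That satisfies 4n+2 with n=1, so ring E is aromatic (thiophene).
Ring F is planar and fully conjugated; 2 ring double bonds (4 π electrons) plus a heteroatom lone pair (2) give 6 π electrons. 6 = 4(1)+2, so ring F is aromatic (furan).
Rings G and H form a fused bicyclic system (with one nitrogen) with 10 sp² atoms and 10 π electrons from ring double bonds. 10 = 4(2)+2, so the system is aromatic and both rings count as aromatic (quinoline).
Aromatic: A, B, E, F, G, H. Total: 6.

6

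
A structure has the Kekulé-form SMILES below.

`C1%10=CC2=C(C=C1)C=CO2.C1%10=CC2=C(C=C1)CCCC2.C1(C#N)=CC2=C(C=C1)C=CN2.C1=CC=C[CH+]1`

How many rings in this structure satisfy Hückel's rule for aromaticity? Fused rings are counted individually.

The SMILES encodes a six-membered carbon ring with three alternating C=C double bonds, fused to a five-membered ring containing one oxygen and two C=C double bonds; a six-membered carbon ring with three alternating C=C double bonds, fused to a saturated six-membered carbon ring; a six-membered carbon ring with three alternating C=C double bonds, fused to a five-membered ring containing one N–H nitrogen and two C=C double bonds; a five-membered all-carbon ring bearing a positive charge on one carbon, with two C=C double bonds.
The fused 6/5-membered bicyclic (with one oxygen) is a single π system with 9 sp² atoms and 10 π electrons from ring double bonds plus a heteroatom lone pair. 10 = 4(2)+2, so the system is aromatic and both rings count as aromatic (benzofuran).
The 6-membered ring is planar and fully conjugated; 3 ring double bonds give 6 π electrons. Since 6 = 4n+2 (n=1), it is aromatic (benzene ring).
The second 6-membered ring has four sp³ carbons, so it is not fully conjugated — not aromatic (cyclohexane ring).
The fused 6/5-membered bicyclic (with one N–H) is a single π system with 9 sp² atoms and 10 π electrons from ring double bonds plus a heteroatom lone pair. 10 = 4(2)+2, so the system is aromatic and both rings count as aromatic (indole).
The 5-membered ring has only sp² ring atoms; a planar conformation would have a fully conjugated π system of 4 electrons. But 4 = 4(1), which is 4n not 4n+2, so it is not aromatic (cyclopentadienyl cation).
5 of the 7 rings are aromatic. Total: 5.

5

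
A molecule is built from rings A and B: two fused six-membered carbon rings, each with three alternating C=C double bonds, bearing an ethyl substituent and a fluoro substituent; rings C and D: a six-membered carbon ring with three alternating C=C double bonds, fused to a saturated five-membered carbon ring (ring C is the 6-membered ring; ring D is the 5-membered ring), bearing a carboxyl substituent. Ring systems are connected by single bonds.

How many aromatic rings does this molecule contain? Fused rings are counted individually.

3

Rings A and B form a fused bicyclic system with 10 sp² atoms and 10 π electrons from ring double bonds. 10 = 4(2)+2, so the system is aromatic and both rings count as aromatic (naphthalene).
Ring C is fully conjugated (every ring atom contributes a p orbital); 3 ring double bonds give 6 π electrons. 6 = 4(1)+2, so ring C is aromatic (benzene ring).
Ring D has three sp³ carbons, so it is not fully conjugated — not aromatic (cyclopentane ring).
Aromatic: A, B, C. Total: 3.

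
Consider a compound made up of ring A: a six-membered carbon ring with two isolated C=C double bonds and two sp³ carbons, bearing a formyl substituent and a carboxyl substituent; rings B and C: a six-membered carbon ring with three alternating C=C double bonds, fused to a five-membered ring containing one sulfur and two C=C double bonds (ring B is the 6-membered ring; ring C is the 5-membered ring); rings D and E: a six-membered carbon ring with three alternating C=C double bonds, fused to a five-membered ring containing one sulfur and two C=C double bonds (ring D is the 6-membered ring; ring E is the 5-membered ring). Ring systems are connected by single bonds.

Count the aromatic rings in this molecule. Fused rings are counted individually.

4

Ring A has two sp³ carbons, so it is not fully conjugated — not aromatic (1,4-cyclohexadiene).
Rings B and C form a fused bicyclic system (with one sulfur) with 9 sp² atoms and 10 π electrons from ring double bonds plus a heteroatom lone pair. 10 = 4(2)+2, so the system is aromatic and both rings count as aromatic (benzothiophene).
Rings D and E form a fused bicyclic system (with one sulfur) with 9 sp² atoms and 10 π electrons from ring double bonds plus a heteroatom lone pair. 10 = 4(2)+2, so the system is aromatic and both rings count as aromatic (benzothiophene).
Aromatic: B, C, D, E. Total: 4.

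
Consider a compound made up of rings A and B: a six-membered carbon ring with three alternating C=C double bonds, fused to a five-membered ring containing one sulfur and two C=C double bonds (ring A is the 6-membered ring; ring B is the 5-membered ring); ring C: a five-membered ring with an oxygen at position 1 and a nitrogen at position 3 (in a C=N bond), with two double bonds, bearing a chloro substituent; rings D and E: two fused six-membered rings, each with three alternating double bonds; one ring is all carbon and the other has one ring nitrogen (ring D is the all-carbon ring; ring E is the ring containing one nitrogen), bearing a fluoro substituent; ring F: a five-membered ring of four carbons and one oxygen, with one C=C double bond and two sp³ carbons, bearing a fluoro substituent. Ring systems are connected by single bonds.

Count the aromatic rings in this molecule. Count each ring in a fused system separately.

5

Rings A and B form a fused bicyclic system (with one sulfur) with 9 sp² atoms and 10 π electrons from ring double bonds plus a heteroatom lone pair. 10 = 4(2)+2, so the system is aromatic and both rings count as aromatic (benzothiophene).
Ring C has a continuous p-orbital overlap around the ring; 2 ring double bonds (4 π electrons) plus a heteroatom lone pair (2) give 6 π electrons. Since 6 = 4n+2 (n=1), ring C is aromatic (oxazole).
Rings D and E form a fused bicyclic system (with one nitrogen) with 10 sp² atoms and 10 π electrons from ring double bonds. 10 = 4(2)+2, so the system is aromatic and both rings count as aromatic (quinoline).
Ring F has two sp³ carbons, so it is not fully conjugated — not aromatic (2,3-dihydrofuran).
Aromatic: A, B, C, D, E. Total: 5.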